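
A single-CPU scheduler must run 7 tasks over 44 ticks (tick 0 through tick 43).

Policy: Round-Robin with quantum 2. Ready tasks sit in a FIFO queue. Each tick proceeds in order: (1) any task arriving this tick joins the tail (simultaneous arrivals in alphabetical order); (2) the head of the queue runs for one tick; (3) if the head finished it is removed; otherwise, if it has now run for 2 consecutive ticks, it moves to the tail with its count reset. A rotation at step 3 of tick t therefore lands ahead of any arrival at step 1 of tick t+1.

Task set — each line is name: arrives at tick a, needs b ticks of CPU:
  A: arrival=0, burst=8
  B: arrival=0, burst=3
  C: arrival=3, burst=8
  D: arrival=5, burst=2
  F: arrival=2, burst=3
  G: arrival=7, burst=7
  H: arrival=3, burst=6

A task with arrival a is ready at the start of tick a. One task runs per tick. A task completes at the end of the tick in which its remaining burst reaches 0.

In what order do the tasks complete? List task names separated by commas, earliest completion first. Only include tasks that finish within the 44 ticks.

completion order = B, D, F, A, H, C, G

t=0: queue=[A,B] q_used=0 → run A
t=1: queue=[A,B] q_used=1 → run A
t=2: queue=[B,A,F] q_used=0 → run B
t=3: queue=[B,A,F,C,H] q_used=1 → run B
t=4: queue=[A,F,C,H,B] q_used=0 → run A
t=5: queue=[A,F,C,H,B,D] q_used=1 → run A
t=6: queue=[F,C,H,B,D,A] q_used=0 → run F
t=7: queue=[F,C,H,B,D,A,G] q_used=1 → run F
t=8: queue=[C,H,B,D,A,G,F] q_used=0 → run C
t=9: queue=[C,H,B,D,A,G,F] q_used=1 → run C
t=10: queue=[H,B,D,A,G,F,C] q_used=0 → run H
t=11: queue=[H,B,D,A,G,F,C] q_used=1 → run H
t=12: queue=[B,D,A,G,F,C,H] q_used=0 → run B
t=13: queue=[D,A,G,F,C,H] q_used=0 → run D
t=14: queue=[D,A,G,F,C,H] q_used=1 → run D
t=15: queue=[A,G,F,C,H] q_used=0 → run A
t=16: queue=[A,G,F,C,H] q_used=1 → run A
t=17: queue=[G,F,C,H,A] q_used=0 → run G
t=18: queue=[G,F,C,H,A] q_used=1 → run G
t=19: queue=[F,C,H,A,G] q_used=0 → run F
t=20: queue=[C,H,A,G] q_used=0 → run C
t=21: queue=[C,H,A,G] q_used=1 → run C
t=22: queue=[H,A,G,C] q_used=0 → run H
t=23: queue=[H,A,G,C] q_used=1 → run H
t=24: queue=[A,G,C,H] q_used=0 → run A
t=25: queue=[A,G,C,H] q_used=1 → run A
t=26: queue=[G,C,H] q_used=0 → run G
t=27: queue=[G,C,H] q_used=1 → run G
t=28: queue=[C,H,G] q_used=0 → run C
t=29: queue=[C,H,G] q_used=1 → run C
t=30: queue=[H,G,C] q_used=0 → run H
t=31: queue=[H,G,C] q_used=1 → run H
t=32: queue=[G,C] q_used=0 → run G
t=33: queue=[G,C] q_used=1 → run G
t=34: queue=[C,G] q_used=0 → run C
t=35: queue=[C,G] q_used=1 → run C
t=36: queue=[G] q_used=0 → run G
t=37: (idle)
t=38: (idle)
t=39: (idle)
t=40: (idle)
t=41: (idle)
t=42: (idle)
t=43: (idle)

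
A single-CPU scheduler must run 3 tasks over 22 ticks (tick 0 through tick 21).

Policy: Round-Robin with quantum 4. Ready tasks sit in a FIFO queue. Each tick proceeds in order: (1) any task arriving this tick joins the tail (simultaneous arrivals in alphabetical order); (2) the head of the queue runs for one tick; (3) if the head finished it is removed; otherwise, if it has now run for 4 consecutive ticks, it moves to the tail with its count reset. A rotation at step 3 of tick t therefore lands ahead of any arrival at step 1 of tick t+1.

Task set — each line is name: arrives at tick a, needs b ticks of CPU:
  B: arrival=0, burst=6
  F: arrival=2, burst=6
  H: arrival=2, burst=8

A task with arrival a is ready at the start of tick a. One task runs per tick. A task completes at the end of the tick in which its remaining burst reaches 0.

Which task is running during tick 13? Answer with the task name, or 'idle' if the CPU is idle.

t=0: queue=[B] q_used=0 → run B
t=1: queue=[B] q_used=1 → run B
t=2: queue=[B,F,H] q_used=2 → run B
t=3: queue=[B,F,H] q_used=3 → run B
t=4: queue=[F,H,B] q_used=0 → run F
t=5: queue=[F,H,B] q_used=1 → run F
t=6: queue=[F,H,B] q_used=2 → run F
t=7: queue=[F,H,B] q_used=3 → run F
t=8: queue=[H,B,F] q_used=0 → run H
t=9: queue=[H,B,F] q_used=1 → run H
t=10: queue=[H,B,F] q_used=2 → run H
t=11: queue=[H,B,F] q_used=3 → run H
t=12: queue=[B,F,H] q_used=0 → run B
t=13: queue=[B,F,H] q_used=1 → run B
t=14: queue=[F,H] q_used=0 → run F
t=15: queue=[F,H] q_used=1 → run F
t=16: queue=[H] q_used=0 → run H
t=17: queue=[H] q_used=1 → run H
t=18: queue=[H] q_used=2 → run H
t=19: queue=[H] q_used=3 → run H
t=20: (idle)
t=21: (idle)

running at tick 13 = B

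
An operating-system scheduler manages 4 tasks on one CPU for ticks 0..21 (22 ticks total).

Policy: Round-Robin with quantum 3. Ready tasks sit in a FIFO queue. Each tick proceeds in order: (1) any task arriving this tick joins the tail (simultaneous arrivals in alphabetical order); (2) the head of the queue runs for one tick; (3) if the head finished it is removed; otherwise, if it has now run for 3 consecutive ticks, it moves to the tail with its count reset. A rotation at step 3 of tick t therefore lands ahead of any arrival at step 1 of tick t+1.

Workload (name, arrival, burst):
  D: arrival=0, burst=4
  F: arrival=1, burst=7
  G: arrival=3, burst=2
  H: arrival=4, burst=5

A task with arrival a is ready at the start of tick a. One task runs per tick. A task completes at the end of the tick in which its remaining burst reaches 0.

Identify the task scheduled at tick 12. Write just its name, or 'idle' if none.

t=0: queue=[D] q_used=0 → run D
t=1: queue=[D,F] q_used=1 → run D
t=2: queue=[D,F] q_used=2 → run D
t=3: queue=[F,D,G] q_used=0 → run F
t=4: queue=[F,D,G,H] q_used=1 → run F
t=5: queue=[F,D,G,H] q_used=2 → run F
t=6: queue=[D,G,H,F] q_used=0 → run D
t=7: queue=[G,H,F] q_used=0 → run G
t=8: queue=[G,H,F] q_used=1 → run G
t=9: queue=[H,F] q_used=0 → run H
t=10: queue=[H,F] q_used=1 → run H
t=11: queue=[H,F] q_used=2 → run H
t=12: queue=[F,H] q_used=0 → run F
t=13: queue=[F,H] q_used=1 → run F
t=14: queue=[F,H] q_used=2 → run F
t=15: queue=[H,F] q_used=0 → run H
t=16: queue=[H,F] q_used=1 → run H
t=17: queue=[F] q_used=0 → run F
t=18: (idle)
t=19: (idle)
t=20: (idle)
t=21: (idle)

running at tick 12 = F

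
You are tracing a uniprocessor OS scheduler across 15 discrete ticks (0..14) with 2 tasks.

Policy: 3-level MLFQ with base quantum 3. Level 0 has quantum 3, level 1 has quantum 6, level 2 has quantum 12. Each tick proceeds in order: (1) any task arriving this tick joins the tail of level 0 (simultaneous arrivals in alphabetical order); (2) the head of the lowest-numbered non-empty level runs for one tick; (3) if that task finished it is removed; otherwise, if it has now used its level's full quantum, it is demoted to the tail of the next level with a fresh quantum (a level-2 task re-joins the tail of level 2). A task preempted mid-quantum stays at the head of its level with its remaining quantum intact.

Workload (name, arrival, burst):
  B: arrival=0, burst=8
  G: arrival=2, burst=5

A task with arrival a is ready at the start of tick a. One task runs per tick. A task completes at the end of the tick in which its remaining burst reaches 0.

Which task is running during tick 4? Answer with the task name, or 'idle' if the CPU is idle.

t=0: L0/L1/L2 = B/-/- → run B
t=1: L0/L1/L2 = B/-/- → run B
t=2: L0/L1/L2 = BG/-/- → run B
t=3: L0/L1/L2 = G/B/- → run G
t=4: L0/L1/L2 = G/B/- → run G
t=5: L0/L1/L2 = G/B/- → run G
t=6: L0/L1/L2 = -/BG/- → run B
t=7: L0/L1/L2 = -/BG/- → run B
t=8: L0/L1/L2 = -/BG/- → run B
t=9: L0/L1/L2 = -/BG/- → run B
t=10: L0/L1/L2 = -/BG/- → run B
t=11: L0/L1/L2 = -/G/- → run G
t=12: L0/L1/L2 = -/G/- → run G
t=13: (idle)
t=14: (idle)

running at tick 4 = G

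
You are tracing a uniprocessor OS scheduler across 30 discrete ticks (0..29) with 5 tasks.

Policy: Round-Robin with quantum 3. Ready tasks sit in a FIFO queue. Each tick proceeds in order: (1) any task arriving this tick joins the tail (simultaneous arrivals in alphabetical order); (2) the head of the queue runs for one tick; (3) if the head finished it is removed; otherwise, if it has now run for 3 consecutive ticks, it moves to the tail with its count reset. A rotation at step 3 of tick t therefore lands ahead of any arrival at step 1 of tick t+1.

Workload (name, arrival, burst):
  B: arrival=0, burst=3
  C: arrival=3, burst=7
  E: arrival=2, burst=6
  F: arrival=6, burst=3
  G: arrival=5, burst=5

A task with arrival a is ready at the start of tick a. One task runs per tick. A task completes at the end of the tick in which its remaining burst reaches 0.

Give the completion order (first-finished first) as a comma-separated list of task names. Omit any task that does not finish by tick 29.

completion order = B, E, F, G, C

t=0: queue=[B] q_used=0 → run B
t=1: queue=[B] q_used=1 → run B
t=2: queue=[B,E] q_used=2 → run B
t=3: queue=[E,C] q_used=0 → run E
t=4: queue=[E,C] q_used=1 → run E
t=5: queue=[E,C,G] q_used=2 → run E
t=6: queue=[C,G,E,F] q_used=0 → run C
t=7: queue=[C,G,E,F] q_used=1 → run C
t=8: queue=[C,G,E,F] q_used=2 → run C
t=9: queue=[G,E,F,C] q_used=0 → run G
t=10: queue=[G,E,F,C] q_used=1 → run G
t=11: queue=[G,E,F,C] q_used=2 → run G
t=12: queue=[E,F,C,G] q_used=0 → run E
t=13: queue=[E,F,C,G] q_used=1 → run E
t=14: queue=[E,F,C,G] q_used=2 → run E
t=15: queue=[F,C,G] q_used=0 → run F
t=16: queue=[F,C,G] q_used=1 → run F
t=17: queue=[F,C,G] q_used=2 → run F
t=18: queue=[C,G] q_used=0 → run C
t=19: queue=[C,G] q_used=1 → run C
t=20: queue=[C,G] q_used=2 → run C
t=21: queue=[G,C] q_used=0 → run G
t=22: queue=[G,C] q_used=1 → run G
t=23: queue=[C] q_used=0 → run C
t=24: (idle)
t=25: (idle)
t=26: (idle)
t=27: (idle)
t=28: (idle)
t=29: (idle)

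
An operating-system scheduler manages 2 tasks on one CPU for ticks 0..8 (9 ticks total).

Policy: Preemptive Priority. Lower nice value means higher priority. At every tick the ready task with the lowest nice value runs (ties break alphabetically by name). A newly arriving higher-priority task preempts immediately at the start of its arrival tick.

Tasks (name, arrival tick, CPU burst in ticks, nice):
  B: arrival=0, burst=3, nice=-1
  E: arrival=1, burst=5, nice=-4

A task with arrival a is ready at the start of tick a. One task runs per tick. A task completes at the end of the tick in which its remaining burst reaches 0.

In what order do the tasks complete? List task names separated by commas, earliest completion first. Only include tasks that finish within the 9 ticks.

t=0: ready={B} → run B
t=1: ready={B,E} → run E
t=2: ready={B,E} → run E
t=3: ready={B,E} → run E
t=4: ready={B,E} → run E
t=5: ready={B,E} → run E
t=6: ready={B} → run B
t=7: ready={B} → run B
t=8: (idle)

completion order = E, B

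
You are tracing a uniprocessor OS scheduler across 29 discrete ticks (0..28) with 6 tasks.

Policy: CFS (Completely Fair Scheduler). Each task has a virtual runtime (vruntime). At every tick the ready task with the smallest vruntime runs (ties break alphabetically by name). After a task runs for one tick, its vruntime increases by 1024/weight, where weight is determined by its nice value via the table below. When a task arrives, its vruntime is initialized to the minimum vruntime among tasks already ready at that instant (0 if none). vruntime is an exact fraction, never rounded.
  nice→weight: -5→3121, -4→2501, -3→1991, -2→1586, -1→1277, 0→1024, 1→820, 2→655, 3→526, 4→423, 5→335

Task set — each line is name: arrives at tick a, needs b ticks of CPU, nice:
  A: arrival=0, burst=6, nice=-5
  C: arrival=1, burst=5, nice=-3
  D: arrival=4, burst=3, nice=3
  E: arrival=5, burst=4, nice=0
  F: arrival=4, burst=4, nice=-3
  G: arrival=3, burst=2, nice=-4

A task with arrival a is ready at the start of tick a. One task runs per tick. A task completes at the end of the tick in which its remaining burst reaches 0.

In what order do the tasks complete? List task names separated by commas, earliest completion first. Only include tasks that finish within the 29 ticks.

t=0: vr[A=0] → run A
t=1: vr[A=1024/3121 C=1024/3121] → run A
t=2: vr[A=2048/3121 C=1024/3121] → run C
t=3: vr[A=2048/3121 C=5234688/6213911 G=2048/3121] → run A
t=4: vr[A=3072/3121 C=5234688/6213911 D=2048/3121 F=2048/3121 G=2048/3121] → run D
t=5: vr[A=3072/3121 C=5234688/6213911 D=2136576/820823 E=2048/3121 F=2048/3121 G=2048/3121] → run E
t=6: vr[A=3072/3121 C=5234688/6213911 D=2136576/820823 E=5169/3121 F=2048/3121 G=2048/3121] → run F
t=7: vr[A=3072/3121 C=5234688/6213911 D=2136576/820823 E=5169/3121 F=7273472/6213911 G=2048/3121] → run G
t=8: vr[A=3072/3121 C=5234688/6213911 D=2136576/820823 E=5169/3121 F=7273472/6213911 G=8317952/7805621] → run C
t=9: vr[A=3072/3121 C=8430592/6213911 D=2136576/820823 E=5169/3121 F=7273472/6213911 G=8317952/7805621] → run A
t=10: vr[A=4096/3121 C=8430592/6213911 D=2136576/820823 E=5169/3121 F=7273472/6213911 G=8317952/7805621] → run G
t=11: vr[A=4096/3121 C=8430592/6213911 D=2136576/820823 E=5169/3121 F=7273472/6213911] → run F
t=12: vr[A=4096/3121 C=8430592/6213911 D=2136576/820823 E=5169/3121 F=10469376/6213911] → run A
t=13: vr[A=5120/3121 C=8430592/6213911 D=2136576/820823 E=5169/3121 F=10469376/6213911] → run C
t=14: vr[A=5120/3121 C=11626496/6213911 D=2136576/820823 E=5169/3121 F=10469376/6213911] → run A
t=15: vr[C=11626496/6213911 D=2136576/820823 E=5169/3121 F=10469376/6213911] → run E
t=16: vr[C=11626496/6213911 D=2136576/820823 E=8290/3121 F=10469376/6213911] → run F
t=17: vr[C=11626496/6213911 D=2136576/820823 E=8290/3121 F=13665280/6213911] → run C
t=18: vr[C=14822400/6213911 D=2136576/820823 E=8290/3121 F=13665280/6213911] → run F
t=19: vr[C=14822400/6213911 D=2136576/820823 E=8290/3121] → run C
t=20: vr[D=2136576/820823 E=8290/3121] → run D
t=21: vr[D=3734528/820823 E=8290/3121] → run E
t=22: vr[D=3734528/820823 E=11411/3121] → run E
t=23: vr[D=3734528/820823] → run D
t=24: (idle)
t=25: (idle)
t=26: (idle)
t=27: (idle)
t=28: (idle)

completion order = G, A, F, C, E, D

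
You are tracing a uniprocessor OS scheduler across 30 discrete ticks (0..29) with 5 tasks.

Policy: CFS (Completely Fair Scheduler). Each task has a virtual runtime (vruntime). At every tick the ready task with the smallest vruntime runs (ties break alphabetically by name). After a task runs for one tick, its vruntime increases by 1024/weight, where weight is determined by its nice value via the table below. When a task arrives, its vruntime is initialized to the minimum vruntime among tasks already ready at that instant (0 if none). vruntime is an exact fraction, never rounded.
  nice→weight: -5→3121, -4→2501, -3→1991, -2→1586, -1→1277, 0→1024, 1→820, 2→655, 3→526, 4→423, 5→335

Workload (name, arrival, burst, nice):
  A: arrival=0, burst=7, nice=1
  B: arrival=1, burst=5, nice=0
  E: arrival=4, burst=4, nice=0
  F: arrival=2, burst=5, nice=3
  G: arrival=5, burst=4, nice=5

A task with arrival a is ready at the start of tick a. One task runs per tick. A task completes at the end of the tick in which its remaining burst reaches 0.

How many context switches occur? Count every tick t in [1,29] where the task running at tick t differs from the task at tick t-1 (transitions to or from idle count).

context switches = 24

t=0: vr[A=0] → run A
t=1: vr[A=256/205 B=256/205] → run A
t=2: vr[A=512/205 B=256/205 F=256/205] → run B
t=3: vr[A=512/205 B=461/205 F=256/205] → run F
t=4: vr[A=512/205 B=461/205 E=461/205 F=172288/53915] → run B
t=5: vr[A=512/205 B=666/205 E=461/205 F=172288/53915 G=461/205] → run E
t=6: vr[A=512/205 B=666/205 E=666/205 F=172288/53915 G=461/205] → run G
t=7: vr[A=512/205 B=666/205 E=666/205 F=172288/53915 G=72871/13735] → run A
t=8: vr[A=768/205 B=666/205 E=666/205 F=172288/53915 G=72871/13735] → run F
t=9: vr[A=768/205 B=666/205 E=666/205 F=277248/53915 G=72871/13735] → run B
t=10: vr[A=768/205 B=871/205 E=666/205 F=277248/53915 G=72871/13735] → run E
t=11: vr[A=768/205 B=871/205 E=871/205 F=277248/53915 G=72871/13735] → run A
t=12: vr[A=1024/205 B=871/205 E=871/205 F=277248/53915 G=72871/13735] → run B
t=13: vr[A=1024/205 B=1076/205 E=871/205 F=277248/53915 G=72871/13735] → run E
t=14: vr[A=1024/205 B=1076/205 E=1076/205 F=277248/53915 G=72871/13735] → run A
t=15: vr[A=256/41 B=1076/205 E=1076/205 F=277248/53915 G=72871/13735] → run F
t=16: vr[A=256/41 B=1076/205 E=1076/205 F=382208/53915 G=72871/13735] → run B
t=17: vr[A=256/41 E=1076/205 F=382208/53915 G=72871/13735] → run E
t=18: vr[A=256/41 F=382208/53915 G=72871/13735] → run G
t=19: vr[A=256/41 F=382208/53915 G=22971/2747] → run A
t=20: vr[A=1536/205 F=382208/53915 G=22971/2747] → run F
t=21: vr[A=1536/205 F=487168/53915 G=22971/2747] → run A
t=22: vr[F=487168/53915 G=22971/2747] → run G
t=23: vr[F=487168/53915 G=156839/13735] → run F
t=24: vr[G=156839/13735] → run G
t=25: (idle)
t=26: (idle)
t=27: (idle)
t=28: (idle)
t=29: (idle)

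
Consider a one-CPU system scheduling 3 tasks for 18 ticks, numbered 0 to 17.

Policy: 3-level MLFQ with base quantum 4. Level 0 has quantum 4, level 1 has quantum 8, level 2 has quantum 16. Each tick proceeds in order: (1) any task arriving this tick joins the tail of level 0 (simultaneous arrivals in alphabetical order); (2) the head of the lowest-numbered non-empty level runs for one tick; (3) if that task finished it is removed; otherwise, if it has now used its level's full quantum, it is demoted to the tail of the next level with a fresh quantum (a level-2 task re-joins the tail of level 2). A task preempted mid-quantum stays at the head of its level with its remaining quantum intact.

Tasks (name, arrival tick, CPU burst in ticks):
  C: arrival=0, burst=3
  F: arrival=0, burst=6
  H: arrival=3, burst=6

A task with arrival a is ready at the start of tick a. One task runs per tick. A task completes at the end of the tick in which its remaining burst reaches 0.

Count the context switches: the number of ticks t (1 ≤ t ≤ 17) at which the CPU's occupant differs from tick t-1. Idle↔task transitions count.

context switches = 5

t=0: L0/L1/L2 = CF/-/- → run C
t=1: L0/L1/L2 = CF/-/- → run C
t=2: L0/L1/L2 = CF/-/- → run C
t=3: L0/L1/L2 = FH/-/- → run F
t=4: L0/L1/L2 = FH/-/- → run F
t=5: L0/L1/L2 = FH/-/- → run F
t=6: L0/L1/L2 = FH/-/- → run F
t=7: L0/L1/L2 = H/F/- → run H
t=8: L0/L1/L2 = H/F/- → run H
t=9: L0/L1/L2 = H/F/- → run H
t=10: L0/L1/L2 = H/F/- → run H
t=11: L0/L1/L2 = -/FH/- → run F
t=12: L0/L1/L2 = -/FH/- → run F
t=13: L0/L1/L2 = -/H/- → run H
t=14: L0/L1/L2 = -/H/- → run H
t=15: (idle)
t=16: (idle)
t=17: (idle)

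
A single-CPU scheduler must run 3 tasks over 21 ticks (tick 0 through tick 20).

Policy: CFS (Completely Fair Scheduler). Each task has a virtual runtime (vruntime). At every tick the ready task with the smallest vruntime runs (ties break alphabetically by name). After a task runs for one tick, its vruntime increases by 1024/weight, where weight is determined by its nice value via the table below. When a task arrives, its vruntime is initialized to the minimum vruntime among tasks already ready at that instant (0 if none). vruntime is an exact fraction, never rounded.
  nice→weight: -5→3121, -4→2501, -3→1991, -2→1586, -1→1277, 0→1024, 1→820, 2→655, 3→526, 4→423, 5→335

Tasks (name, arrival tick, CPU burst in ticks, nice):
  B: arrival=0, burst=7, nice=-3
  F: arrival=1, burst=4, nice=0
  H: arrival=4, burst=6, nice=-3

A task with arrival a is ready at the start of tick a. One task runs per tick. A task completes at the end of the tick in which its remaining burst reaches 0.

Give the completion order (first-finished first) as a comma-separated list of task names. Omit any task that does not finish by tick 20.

completion order = B, F, H

t=0: vr[B=0] → run B
t=1: vr[B=1024/1991 F=1024/1991] → run B
t=2: vr[B=2048/1991 F=1024/1991] → run F
t=3: vr[B=2048/1991 F=3015/1991] → run B
t=4: vr[B=3072/1991 F=3015/1991 H=3015/1991] → run F
t=5: vr[B=3072/1991 F=5006/1991 H=3015/1991] → run H
t=6: vr[B=3072/1991 F=5006/1991 H=4039/1991] → run B
t=7: vr[B=4096/1991 F=5006/1991 H=4039/1991] → run H
t=8: vr[B=4096/1991 F=5006/1991 H=5063/1991] → run B
t=9: vr[B=5120/1991 F=5006/1991 H=5063/1991] → run F
t=10: vr[B=5120/1991 F=6997/1991 H=5063/1991] → run H
t=11: vr[B=5120/1991 F=6997/1991 H=6087/1991] → run B
t=12: vr[B=6144/1991 F=6997/1991 H=6087/1991] → run H
t=13: vr[B=6144/1991 F=6997/1991 H=7111/1991] → run B
t=14: vr[F=6997/1991 H=7111/1991] → run F
t=15: vr[H=7111/1991] → run H
t=16: vr[H=8135/1991] → run H
t=17: (idle)
t=18: (idle)
t=19: (idle)
t=20: (idle)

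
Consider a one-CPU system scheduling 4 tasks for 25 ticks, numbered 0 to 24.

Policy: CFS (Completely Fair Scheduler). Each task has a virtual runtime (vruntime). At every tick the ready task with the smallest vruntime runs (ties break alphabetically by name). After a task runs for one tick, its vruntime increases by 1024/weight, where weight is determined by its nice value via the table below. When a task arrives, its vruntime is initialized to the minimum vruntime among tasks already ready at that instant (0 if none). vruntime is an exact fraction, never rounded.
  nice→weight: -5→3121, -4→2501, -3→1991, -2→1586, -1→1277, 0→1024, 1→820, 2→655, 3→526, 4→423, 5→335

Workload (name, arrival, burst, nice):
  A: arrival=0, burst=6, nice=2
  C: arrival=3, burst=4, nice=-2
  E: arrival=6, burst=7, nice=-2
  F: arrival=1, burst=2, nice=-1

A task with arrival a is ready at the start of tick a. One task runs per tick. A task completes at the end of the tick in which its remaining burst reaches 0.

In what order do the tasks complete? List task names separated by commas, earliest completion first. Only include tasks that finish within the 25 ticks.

t=0: vr[A=0] → run A
t=1: vr[A=1024/655 F=1024/655] → run A
t=2: vr[A=2048/655 F=1024/655] → run F
t=3: vr[A=2048/655 C=1978368/836435 F=1978368/836435] → run C
t=4: vr[A=2048/655 C=1997100544/663292955 F=1978368/836435] → run F
t=5: vr[A=2048/655 C=1997100544/663292955] → run C
t=6: vr[A=2048/655 C=2425355264/663292955 E=2048/655] → run A
t=7: vr[A=3072/655 C=2425355264/663292955 E=2048/655] → run E
t=8: vr[A=3072/655 C=2425355264/663292955 E=1959424/519415] → run C
t=9: vr[A=3072/655 C=2853609984/663292955 E=1959424/519415] → run E
t=10: vr[A=3072/655 C=2853609984/663292955 E=2294784/519415] → run C
t=11: vr[A=3072/655 E=2294784/519415] → run E
t=12: vr[A=3072/655 E=2630144/519415] → run A
t=13: vr[A=4096/655 E=2630144/519415] → run E
t=14: vr[A=4096/655 E=2965504/519415] → run E
t=15: vr[A=4096/655 E=3300864/519415] → run A
t=16: vr[A=1024/131 E=3300864/519415] → run E
t=17: vr[A=1024/131 E=3636224/519415] → run E
t=18: vr[A=1024/131] → run A
t=19: (idle)
t=20: (idle)
t=21: (idle)
t=22: (idle)
t=23: (idle)
t=24: (idle)

completion order = F, C, E, A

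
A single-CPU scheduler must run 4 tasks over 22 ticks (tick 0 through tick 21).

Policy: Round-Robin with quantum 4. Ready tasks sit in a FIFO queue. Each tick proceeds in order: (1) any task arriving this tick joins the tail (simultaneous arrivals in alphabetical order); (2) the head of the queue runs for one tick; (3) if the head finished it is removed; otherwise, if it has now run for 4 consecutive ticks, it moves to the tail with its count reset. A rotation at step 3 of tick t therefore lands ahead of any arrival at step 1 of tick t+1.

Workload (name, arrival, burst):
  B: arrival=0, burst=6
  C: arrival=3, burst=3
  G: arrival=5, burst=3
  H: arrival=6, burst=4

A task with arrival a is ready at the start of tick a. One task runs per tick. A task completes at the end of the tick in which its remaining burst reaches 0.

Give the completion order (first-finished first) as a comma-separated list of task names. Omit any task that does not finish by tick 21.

t=0: queue=[B] q_used=0 → run B
t=1: queue=[B] q_used=1 → run B
t=2: queue=[B] q_used=2 → run B
t=3: queue=[B,C] q_used=3 → run B
t=4: queue=[C,B] q_used=0 → run C
t=5: queue=[C,B,G] q_used=1 → run C
t=6: queue=[C,B,G,H] q_used=2 → run C
t=7: queue=[B,G,H] q_used=0 → run B
t=8: queue=[B,G,H] q_used=1 → run B
t=9: queue=[G,H] q_used=0 → run G
t=10: queue=[G,H] q_used=1 → run G
t=11: queue=[G,H] q_used=2 → run G
t=12: queue=[H] q_used=0 → run H
t=13: queue=[H] q_used=1 → run H
t=14: queue=[H] q_used=2 → run H
t=15: queue=[H] q_used=3 → run H
t=16: (idle)
t=17: (idle)
t=18: (idle)
t=19: (idle)
t=20: (idle)
t=21: (idle)

completion order = C, B, G, H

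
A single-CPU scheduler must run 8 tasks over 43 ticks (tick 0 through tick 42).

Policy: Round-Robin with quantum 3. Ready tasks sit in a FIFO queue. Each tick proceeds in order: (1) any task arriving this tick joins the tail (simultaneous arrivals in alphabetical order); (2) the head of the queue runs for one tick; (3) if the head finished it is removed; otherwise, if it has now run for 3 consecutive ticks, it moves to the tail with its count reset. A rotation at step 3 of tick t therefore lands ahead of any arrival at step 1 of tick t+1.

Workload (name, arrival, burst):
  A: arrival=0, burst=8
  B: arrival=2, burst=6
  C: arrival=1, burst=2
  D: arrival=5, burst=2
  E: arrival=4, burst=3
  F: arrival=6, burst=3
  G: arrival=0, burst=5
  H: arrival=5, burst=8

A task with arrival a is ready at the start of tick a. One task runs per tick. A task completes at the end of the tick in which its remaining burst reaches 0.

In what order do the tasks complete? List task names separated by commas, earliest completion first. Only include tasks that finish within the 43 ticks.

completion order = C, E, D, G, F, B, A, H

t=0: queue=[A,G] q_used=0 → run A
t=1: queue=[A,G,C] q_used=1 → run A
t=2: queue=[A,G,C,B] q_used=2 → run A
t=3: queue=[G,C,B,A] q_used=0 → run G
t=4: queue=[G,C,B,A,E] q_used=1 → run G
t=5: queue=[G,C,B,A,E,D,H] q_used=2 → run G
t=6: queue=[C,B,A,E,D,H,G,F] q_used=0 → run C
t=7: queue=[C,B,A,E,D,H,G,F] q_used=1 → run C
t=8: queue=[B,A,E,D,H,G,F] q_used=0 → run B
t=9: queue=[B,A,E,D,H,G,F] q_used=1 → run B
t=10: queue=[B,A,E,D,H,G,F] q_used=2 → run B
t=11: queue=[A,E,D,H,G,F,B] q_used=0 → run A
t=12: queue=[A,E,D,H,G,F,B] q_used=1 → run A
t=13: queue=[A,E,D,H,G,F,B] q_used=2 → run A
t=14: queue=[E,D,H,G,F,B,A] q_used=0 → run E
t=15: queue=[E,D,H,G,F,B,A] q_used=1 → run E
t=16: queue=[E,D,H,G,F,B,A] q_used=2 → run E
t=17: queue=[D,H,G,F,B,A] q_used=0 → run D
t=18: queue=[D,H,G,F,B,A] q_used=1 → run D
t=19: queue=[H,G,F,B,A] q_used=0 → run H
t=20: queue=[H,G,F,B,A] q_used=1 → run H
t=21: queue=[H,G,F,B,A] q_used=2 → run H
t=22: queue=[G,F,B,A,H] q_used=0 → run G
t=23: queue=[G,F,B,A,H] q_used=1 → run G
t=24: queue=[F,B,A,H] q_used=0 → run F
t=25: queue=[F,B,A,H] q_used=1 → run F
t=26: queue=[F,B,A,H] q_used=2 → run F
t=27: queue=[B,A,H] q_used=0 → run B
t=28: queue=[B,A,H] q_used=1 → run B
t=29: queue=[B,A,H] q_used=2 → run B
t=30: queue=[A,H] q_used=0 → run A
t=31: queue=[A,H] q_used=1 → run A
t=32: queue=[H] q_used=0 → run H
t=33: queue=[H] q_used=1 → run H
t=34: queue=[H] q_used=2 → run H
t=35: queue=[H] q_used=0 → run H
t=36: queue=[H] q_used=1 → run H
t=37: (idle)
t=38: (idle)
t=39: (idle)
t=40: (idle)
t=41: (idle)
t=42: (idle)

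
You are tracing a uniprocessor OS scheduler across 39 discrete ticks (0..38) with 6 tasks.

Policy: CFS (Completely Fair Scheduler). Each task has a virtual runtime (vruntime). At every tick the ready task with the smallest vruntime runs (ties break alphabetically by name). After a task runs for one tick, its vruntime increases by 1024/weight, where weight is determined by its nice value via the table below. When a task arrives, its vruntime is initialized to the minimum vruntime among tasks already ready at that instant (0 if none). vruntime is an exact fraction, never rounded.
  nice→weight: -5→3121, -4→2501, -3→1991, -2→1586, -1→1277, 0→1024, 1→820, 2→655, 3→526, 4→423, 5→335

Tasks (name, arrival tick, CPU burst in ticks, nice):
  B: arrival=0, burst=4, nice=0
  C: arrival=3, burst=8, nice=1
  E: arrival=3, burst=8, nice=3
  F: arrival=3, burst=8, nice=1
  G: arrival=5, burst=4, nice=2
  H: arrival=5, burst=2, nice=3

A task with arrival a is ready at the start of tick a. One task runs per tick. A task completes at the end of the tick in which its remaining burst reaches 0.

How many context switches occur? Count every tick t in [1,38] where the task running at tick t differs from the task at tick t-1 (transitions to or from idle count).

context switches = 29

t=0: vr[B=0] → run B
t=1: vr[B=1] → run B
t=2: vr[B=2] → run B
t=3: vr[B=3 C=3 E=3 F=3] → run B
t=4: vr[C=3 E=3 F=3] → run C
t=5: vr[C=871/205 E=3 F=3 G=3 H=3] → run E
t=6: vr[C=871/205 E=1301/263 F=3 G=3 H=3] → run F
t=7: vr[C=871/205 E=1301/263 F=871/205 G=3 H=3] → run G
t=8: vr[C=871/205 E=1301/263 F=871/205 G=2989/655 H=3] → run H
t=9: vr[C=871/205 E=1301/263 F=871/205 G=2989/655 H=1301/263] → run C
t=10: vr[C=1127/205 E=1301/263 F=871/205 G=2989/655 H=1301/263] → run F
t=11: vr[C=1127/205 E=1301/263 F=1127/205 G=2989/655 H=1301/263] → run G
t=12: vr[C=1127/205 E=1301/263 F=1127/205 G=4013/655 H=1301/263] → run E
t=13: vr[C=1127/205 E=1813/263 F=1127/205 G=4013/655 H=1301/263] → run H
t=14: vr[C=1127/205 E=1813/263 F=1127/205 G=4013/655] → run C
t=15: vr[C=1383/205 E=1813/263 F=1127/205 G=4013/655] → run F
t=16: vr[C=1383/205 E=1813/263 F=1383/205 G=4013/655] → run G
t=17: vr[C=1383/205 E=1813/263 F=1383/205 G=5037/655] → run C
t=18: vr[C=1639/205 E=1813/263 F=1383/205 G=5037/655] → run F
t=19: vr[C=1639/205 E=1813/263 F=1639/205 G=5037/655] → run E
t=20: vr[C=1639/205 E=2325/263 F=1639/205 G=5037/655] → run G
t=21: vr[C=1639/205 E=2325/263 F=1639/205] → run C
t=22: vr[C=379/41 E=2325/263 F=1639/205] → run F
t=23: vr[C=379/41 E=2325/263 F=379/41] → run E
t=24: vr[C=379/41 E=2837/263 F=379/41] → run C
t=25: vr[C=2151/205 E=2837/263 F=379/41] → run F
t=26: vr[C=2151/205 E=2837/263 F=2151/205] → run C
t=27: vr[C=2407/205 E=2837/263 F=2151/205] → run F
t=28: vr[C=2407/205 E=2837/263 F=2407/205] → run E
t=29: vr[C=2407/205 E=3349/263 F=2407/205] → run C
t=30: vr[E=3349/263 F=2407/205] → run F
t=31: vr[E=3349/263] → run E
t=32: vr[E=3861/263] → run E
t=33: vr[E=4373/263] → run E
t=34: (idle)
t=35: (idle)
t=36: (idle)
t=37: (idle)
t=38: (idle)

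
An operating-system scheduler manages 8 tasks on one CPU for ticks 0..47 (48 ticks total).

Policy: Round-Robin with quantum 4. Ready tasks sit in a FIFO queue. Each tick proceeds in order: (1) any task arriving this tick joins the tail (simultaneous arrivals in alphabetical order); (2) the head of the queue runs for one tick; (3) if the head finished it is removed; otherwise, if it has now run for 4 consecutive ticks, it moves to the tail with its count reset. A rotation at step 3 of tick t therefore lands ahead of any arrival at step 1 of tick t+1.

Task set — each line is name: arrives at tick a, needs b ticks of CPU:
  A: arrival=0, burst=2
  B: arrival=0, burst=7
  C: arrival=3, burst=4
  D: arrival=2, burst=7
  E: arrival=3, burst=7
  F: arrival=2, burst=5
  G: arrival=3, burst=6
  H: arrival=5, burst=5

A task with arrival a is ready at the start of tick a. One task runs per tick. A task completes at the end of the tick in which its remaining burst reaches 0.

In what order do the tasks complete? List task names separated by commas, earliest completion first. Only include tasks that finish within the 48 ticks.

t=0: queue=[A,B] q_used=0 → run A
t=1: queue=[A,B] q_used=1 → run A
t=2: queue=[B,D,F] q_used=0 → run B
t=3: queue=[B,D,F,C,E,G] q_used=1 → run B
t=4: queue=[B,D,F,C,E,G] q_used=2 → run B
t=5: queue=[B,D,F,C,E,G,H] q_used=3 → run B
t=6: queue=[D,F,C,E,G,H,B] q_used=0 → run D
t=7: queue=[D,F,C,E,G,H,B] q_used=1 → run D
t=8: queue=[D,F,C,E,G,H,B] q_used=2 → run D
t=9: queue=[D,F,C,E,G,H,B] q_used=3 → run D
t=10: queue=[F,C,E,G,H,B,D] q_used=0 → run F
t=11: queue=[F,C,E,G,H,B,D] q_used=1 → run F
t=12: queue=[F,C,E,G,H,B,D] q_used=2 → run F
t=13: queue=[F,C,E,G,H,B,D] q_used=3 → run F
t=14: queue=[C,E,G,H,B,D,F] q_used=0 → run C
t=15: queue=[C,E,G,H,B,D,F] q_used=1 → run C
t=16: queue=[C,E,G,H,B,D,F] q_used=2 → run C
t=17: queue=[C,E,G,H,B,D,F] q_used=3 → run C
t=18: queue=[E,G,H,B,D,F] q_used=0 → run E
t=19: queue=[E,G,H,B,D,F] q_used=1 → run E
t=20: queue=[E,G,H,B,D,F] q_used=2 → run E
t=21: queue=[E,G,H,B,D,F] q_used=3 → run E
t=22: queue=[G,H,B,D,F,E] q_used=0 → run G
t=23: queue=[G,H,B,D,F,E] q_used=1 → run G
t=24: queue=[G,H,B,D,F,E] q_used=2 → run G
t=25: queue=[G,H,B,D,F,E] q_used=3 → run G
t=26: queue=[H,B,D,F,E,G] q_used=0 → run H
t=27: queue=[H,B,D,F,E,G] q_used=1 → run H
t=28: queue=[H,B,D,F,E,G] q_used=2 → run H
t=29: queue=[H,B,D,F,E,G] q_used=3 → run H
t=30: queue=[B,D,F,E,G,H] q_used=0 → run B
t=31: queue=[B,D,F,E,G,H] q_used=1 → run B
t=32: queue=[B,D,F,E,G,H] q_used=2 → run B
t=33: queue=[D,F,E,G,H] q_used=0 → run D
t=34: queue=[D,F,E,G,H] q_used=1 → run D
t=35: queue=[D,F,E,G,H] q_used=2 → run D
t=36: queue=[F,E,G,H] q_used=0 → run F
t=37: queue=[E,G,H] q_used=0 → run E
t=38: queue=[E,G,H] q_used=1 → run E
t=39: queue=[E,G,H] q_used=2 → run E
t=40: queue=[G,H] q_used=0 → run G
t=41: queue=[G,H] q_used=1 → run G
t=42: queue=[H] q_used=0 → run H
t=43: (idle)
t=44: (idle)
t=45: (idle)
t=46: (idle)
t=47: (idle)

completion order = A, C, B, D, F, E, G, H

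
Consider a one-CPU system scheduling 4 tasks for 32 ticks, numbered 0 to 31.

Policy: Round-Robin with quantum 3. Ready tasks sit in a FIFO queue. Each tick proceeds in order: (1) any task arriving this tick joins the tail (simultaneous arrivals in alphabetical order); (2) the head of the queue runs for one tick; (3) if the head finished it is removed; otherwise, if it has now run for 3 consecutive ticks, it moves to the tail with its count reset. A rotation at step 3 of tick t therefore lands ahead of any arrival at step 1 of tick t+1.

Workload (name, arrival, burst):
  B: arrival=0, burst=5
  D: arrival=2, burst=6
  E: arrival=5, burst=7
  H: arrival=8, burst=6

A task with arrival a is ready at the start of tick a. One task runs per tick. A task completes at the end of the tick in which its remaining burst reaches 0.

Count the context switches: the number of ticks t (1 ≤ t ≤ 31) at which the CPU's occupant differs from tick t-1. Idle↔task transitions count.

context switches = 9

t=0: queue=[B] q_used=0 → run B
t=1: queue=[B] q_used=1 → run B
t=2: queue=[B,D] q_used=2 → run B
t=3: queue=[D,B] q_used=0 → run D
t=4: queue=[D,B] q_used=1 → run D
t=5: queue=[D,B,E] q_used=2 → run D
t=6: queue=[B,E,D] q_used=0 → run B
t=7: queue=[B,E,D] q_used=1 → run B
t=8: queue=[E,D,H] q_used=0 → run E
t=9: queue=[E,D,H] q_used=1 → run E
t=10: queue=[E,D,H] q_used=2 → run E
t=11: queue=[D,H,E] q_used=0 → run D
t=12: queue=[D,H,E] q_used=1 → run D
t=13: queue=[D,H,E] q_used=2 → run D
t=14: queue=[H,E] q_used=0 → run H
t=15: queue=[H,E] q_used=1 → run H
t=16: queue=[H,E] q_used=2 → run H
t=17: queue=[E,H] q_used=0 → run E
t=18: queue=[E,H] q_used=1 → run E
t=19: queue=[E,H] q_used=2 → run E
t=20: queue=[H,E] q_used=0 → run H
t=21: queue=[H,E] q_used=1 → run H
t=22: queue=[H,E] q_used=2 → run H
t=23: queue=[E] q_used=0 → run E
t=24: (idle)
t=25: (idle)
t=26: (idle)
t=27: (idle)
t=28: (idle)
t=29: (idle)
t=30: (idle)
t=31: (idle)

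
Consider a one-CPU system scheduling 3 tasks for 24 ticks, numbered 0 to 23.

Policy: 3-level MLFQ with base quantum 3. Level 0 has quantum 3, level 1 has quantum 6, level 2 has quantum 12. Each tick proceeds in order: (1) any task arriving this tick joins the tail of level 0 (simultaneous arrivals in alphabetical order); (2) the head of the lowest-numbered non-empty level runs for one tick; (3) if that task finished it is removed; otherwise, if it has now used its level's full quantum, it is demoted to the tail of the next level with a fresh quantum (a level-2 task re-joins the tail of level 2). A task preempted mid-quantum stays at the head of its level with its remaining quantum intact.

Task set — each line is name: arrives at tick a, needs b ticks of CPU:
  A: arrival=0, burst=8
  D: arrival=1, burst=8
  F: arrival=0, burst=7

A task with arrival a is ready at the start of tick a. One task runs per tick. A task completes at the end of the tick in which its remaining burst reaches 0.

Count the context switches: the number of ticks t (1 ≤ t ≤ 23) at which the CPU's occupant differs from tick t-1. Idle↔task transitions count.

t=0: L0/L1/L2 = AF/-/- → run A
t=1: L0/L1/L2 = AFD/-/- → run A
t=2: L0/L1/L2 = AFD/-/- → run A
t=3: L0/L1/L2 = FD/A/- → run F
t=4: L0/L1/L2 = FD/A/- → run F
t=5: L0/L1/L2 = FD/A/- → run F
t=6: L0/L1/L2 = D/AF/- → run D
t=7: L0/L1/L2 = D/AF/- → run D
t=8: L0/L1/L2 = D/AF/- → run D
t=9: L0/L1/L2 = -/AFD/- → run A
t=10: L0/L1/L2 = -/AFD/- → run A
t=11: L0/L1/L2 = -/AFD/- → run A
t=12: L0/L1/L2 = -/AFD/- → run A
t=13: L0/L1/L2 = -/AFD/- → run A
t=14: L0/L1/L2 = -/FD/- → run F
t=15: L0/L1/L2 = -/FD/- → run F
t=16: L0/L1/L2 = -/FD/- → run F
t=17: L0/L1/L2 = -/FD/- → run F
t=18: L0/L1/L2 = -/D/- → run D
t=19: L0/L1/L2 = -/D/- → run D
t=20: L0/L1/L2 = -/D/- → run D
t=21: L0/L1/L2 = -/D/- → run D
t=22: L0/L1/L2 = -/D/- → run D
t=23: (idle)

context switches = 6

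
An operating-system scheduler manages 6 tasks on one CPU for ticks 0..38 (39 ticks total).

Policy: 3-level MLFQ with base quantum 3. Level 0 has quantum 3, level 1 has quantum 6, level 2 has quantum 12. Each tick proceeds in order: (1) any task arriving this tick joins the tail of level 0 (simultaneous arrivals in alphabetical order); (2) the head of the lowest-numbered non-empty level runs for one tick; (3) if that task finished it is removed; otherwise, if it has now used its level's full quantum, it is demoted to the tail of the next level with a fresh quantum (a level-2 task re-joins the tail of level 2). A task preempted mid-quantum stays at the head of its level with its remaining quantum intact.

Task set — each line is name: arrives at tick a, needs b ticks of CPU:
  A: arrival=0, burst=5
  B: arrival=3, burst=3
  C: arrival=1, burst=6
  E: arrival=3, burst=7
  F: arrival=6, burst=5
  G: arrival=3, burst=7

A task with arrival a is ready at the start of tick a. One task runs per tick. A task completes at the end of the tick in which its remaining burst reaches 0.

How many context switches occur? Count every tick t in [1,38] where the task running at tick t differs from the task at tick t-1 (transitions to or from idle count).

t=0: L0/L1/L2 = A/-/- → run A
t=1: L0/L1/L2 = AC/-/- → run A
t=2: L0/L1/L2 = AC/-/- → run A
t=3: L0/L1/L2 = CBEG/A/- → run C
t=4: L0/L1/L2 = CBEG/A/- → run C
t=5: L0/L1/L2 = CBEG/A/- → run C
t=6: L0/L1/L2 = BEGF/AC/- → run B
t=7: L0/L1/L2 = BEGF/AC/- → run B
t=8: L0/L1/L2 = BEGF/AC/- → run B
t=9: L0/L1/L2 = EGF/AC/- → run E
t=10: L0/L1/L2 = EGF/AC/- → run E
t=11: L0/L1/L2 = EGF/AC/- → run E
t=12: L0/L1/L2 = GF/ACE/- → run G
t=13: L0/L1/L2 = GF/ACE/- → run G
t=14: L0/L1/L2 = GF/ACE/- → run G
t=15: L0/L1/L2 = F/ACEG/- → run F
t=16: L0/L1/L2 = F/ACEG/- → run F
t=17: L0/L1/L2 = F/ACEG/- → run F
t=18: L0/L1/L2 = -/ACEGF/- → run A
t=19: L0/L1/L2 = -/ACEGF/- → run A
t=20: L0/L1/L2 = -/CEGF/- → run C
t=21: L0/L1/L2 = -/CEGF/- → run C
t=22: L0/L1/L2 = -/CEGF/- → run C
t=23: L0/L1/L2 = -/EGF/- → run E
t=24: L0/L1/L2 = -/EGF/- → run E
t=25: L0/L1/L2 = -/EGF/- → run E
t=26: L0/L1/L2 = -/EGF/- → run E
t=27: L0/L1/L2 = -/GF/- → run G
t=28: L0/L1/L2 = -/GF/- → run G
t=29: L0/L1/L2 = -/GF/- → run G
t=30: L0/L1/L2 = -/GF/- → run G
t=31: L0/L1/L2 = -/F/- → run F
t=32: L0/L1/L2 = -/F/- → run F
t=33: (idle)
t=34: (idle)
t=35: (idle)
t=36: (idle)
t=37: (idle)
t=38: (idle)

context switches = 11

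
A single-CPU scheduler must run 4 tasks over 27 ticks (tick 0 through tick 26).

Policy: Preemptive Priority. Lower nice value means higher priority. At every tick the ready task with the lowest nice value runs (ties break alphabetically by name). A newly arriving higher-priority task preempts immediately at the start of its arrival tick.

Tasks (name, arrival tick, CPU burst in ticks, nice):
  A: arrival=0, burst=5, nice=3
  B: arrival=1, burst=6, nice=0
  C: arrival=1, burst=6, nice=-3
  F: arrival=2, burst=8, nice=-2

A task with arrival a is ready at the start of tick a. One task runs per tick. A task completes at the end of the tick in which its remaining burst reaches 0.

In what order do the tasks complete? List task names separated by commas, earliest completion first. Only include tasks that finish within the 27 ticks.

completion order = C, F, B, A

t=0: ready={A} → run A
t=1: ready={A,B,C} → run C
t=2: ready={A,B,C,F} → run C
t=3: ready={A,B,C,F} → run C
t=4: ready={A,B,C,F} → run C
t=5: ready={A,B,C,F} → run C
t=6: ready={A,B,C,F} → run C
t=7: ready={A,B,F} → run F
t=8: ready={A,B,F} → run F
t=9: ready={A,B,F} → run F
t=10: ready={A,B,F} → run F
t=11: ready={A,B,F} → run F
t=12: ready={A,B,F} → run F
t=13: ready={A,B,F} → run F
t=14: ready={A,B,F} → run F
t=15: ready={A,B} → run B
t=16: ready={A,B} → run B
t=17: ready={A,B} → run B
t=18: ready={A,B} → run B
t=19: ready={A,B} → run B
t=20: ready={A,B} → run B
t=21: ready={A} → run A
t=22: ready={A} → run A
t=23: ready={A} → run A
t=24: ready={A} → run A
t=25: (idle)
t=26: (idle)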